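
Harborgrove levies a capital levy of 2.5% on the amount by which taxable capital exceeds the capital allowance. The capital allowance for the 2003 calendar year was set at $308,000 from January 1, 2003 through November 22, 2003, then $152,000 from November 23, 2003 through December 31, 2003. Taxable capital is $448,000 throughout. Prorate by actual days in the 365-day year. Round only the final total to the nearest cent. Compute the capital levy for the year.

$3,916.71

January 1 – November 22, 2003: 326 days, exemption $308,000 → ($448,000 − $308,000) × 2.5% × 326/365 = $3,126.0274
November 23 – December 31, 2003: 39 days, exemption $152,000 → ($448,000 − $152,000) × 2.5% × 39/365 = $790.6849
Total = $3,916.7123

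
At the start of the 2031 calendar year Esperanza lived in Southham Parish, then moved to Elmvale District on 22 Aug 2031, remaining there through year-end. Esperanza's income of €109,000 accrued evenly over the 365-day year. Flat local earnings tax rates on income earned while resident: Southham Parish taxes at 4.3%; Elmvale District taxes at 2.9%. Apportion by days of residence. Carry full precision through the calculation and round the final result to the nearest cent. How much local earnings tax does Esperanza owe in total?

€4,135.13

Southham Parish, 1 Jan – 21 Aug 2031: 233 days → €109,000 × 4.3% × 233/365 = €2,991.9753
Elmvale District, 22 Aug – 31 Dec 2031: 132 days → €109,000 × 2.9% × 132/365 = €1,143.1562
Total = €4,135.1315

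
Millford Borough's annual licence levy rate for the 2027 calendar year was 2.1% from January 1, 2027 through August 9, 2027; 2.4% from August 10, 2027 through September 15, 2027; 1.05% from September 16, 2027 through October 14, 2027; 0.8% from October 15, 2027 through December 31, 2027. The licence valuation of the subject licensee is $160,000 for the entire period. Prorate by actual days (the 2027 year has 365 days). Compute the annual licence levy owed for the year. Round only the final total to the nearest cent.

$2,830.68

January 1 – August 9, 2027: 221 days at 2.1% → $160,000 × 2.1% × 221/365 = $2,034.4110
August 10 – September 15, 2027: 37 days at 2.4% → $160,000 × 2.4% × 37/365 = $389.2603
September 16 – October 14, 2027: 29 days at 1.05% → $160,000 × 1.05% × 29/365 = $133.4795
October 15 – December 31, 2027: 78 days at 0.8% → $160,000 × 0.8% × 78/365 = $273.5342
Total = $2,830.6849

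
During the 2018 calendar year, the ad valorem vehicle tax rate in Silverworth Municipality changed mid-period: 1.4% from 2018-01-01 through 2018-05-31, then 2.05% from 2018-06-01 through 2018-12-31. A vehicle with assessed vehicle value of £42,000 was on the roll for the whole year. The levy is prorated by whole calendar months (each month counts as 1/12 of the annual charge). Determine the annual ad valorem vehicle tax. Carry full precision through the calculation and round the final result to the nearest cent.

2018-01-01 to 2018-05-31: 5 months at 1.4% → £42,000 × 1.4% × 5/12 = £245.0000
2018-06-01 to 2018-12-31: 7 months at 2.05% → £42,000 × 2.05% × 7/12 = £502.2500
Total = £747.2500

£747.25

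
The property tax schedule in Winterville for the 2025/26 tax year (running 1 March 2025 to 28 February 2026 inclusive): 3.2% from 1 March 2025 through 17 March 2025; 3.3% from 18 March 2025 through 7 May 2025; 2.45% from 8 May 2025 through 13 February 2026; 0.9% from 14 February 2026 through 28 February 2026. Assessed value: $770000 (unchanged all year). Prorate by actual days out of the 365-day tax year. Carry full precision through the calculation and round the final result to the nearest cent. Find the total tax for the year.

1 March – 17 March 2025: 17 days at 3.2% → $770000 × 3.2% × 17/365 = $1147.6164
18 March – 7 May 2025: 51 days at 3.3% → $770000 × 3.3% × 51/365 = $3550.4384
8 May 2025 – 13 February 2026: 282 days at 2.45% → $770000 × 2.45% × 282/365 = $14575.1507
14 February – 28 February 2026: 15 days at 0.9% → $770000 × 0.9% × 15/365 = $284.7945
Total = $19558.0000

$19558.00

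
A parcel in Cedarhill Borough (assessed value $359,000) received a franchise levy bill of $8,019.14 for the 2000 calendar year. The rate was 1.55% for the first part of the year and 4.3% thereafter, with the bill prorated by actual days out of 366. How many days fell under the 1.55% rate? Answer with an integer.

Let d = days at the first rate; then 366 − d days at the second rate.
$359,000 × [1.55%·d + 4.3%·(366−d)] / 366 = $8,019.14
Solving gives d = 275, so the new rate took effect on 2 Oct 2000.

275 days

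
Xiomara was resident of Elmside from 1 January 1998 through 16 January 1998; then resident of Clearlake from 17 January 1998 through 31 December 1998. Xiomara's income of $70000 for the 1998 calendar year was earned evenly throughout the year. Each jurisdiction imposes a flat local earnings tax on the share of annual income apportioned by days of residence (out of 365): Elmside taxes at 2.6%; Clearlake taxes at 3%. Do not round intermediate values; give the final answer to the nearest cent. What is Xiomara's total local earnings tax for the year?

Elmside, 1 January – 16 January 1998: 16 days → $70000 × 2.6% × 16/365 = $79.7808
Clearlake, 17 January – 31 December 1998: 349 days → $70000 × 3% × 349/365 = $2007.9452
Total = $2087.7260

$2087.73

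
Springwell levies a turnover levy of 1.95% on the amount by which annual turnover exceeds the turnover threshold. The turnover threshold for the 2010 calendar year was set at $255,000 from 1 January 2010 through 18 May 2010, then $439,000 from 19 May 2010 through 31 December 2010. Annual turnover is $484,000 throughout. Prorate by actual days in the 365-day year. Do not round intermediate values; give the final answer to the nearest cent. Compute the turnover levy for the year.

$2,234.06

1 January – 18 May 2010: 138 days, exemption $255,000 → ($484,000 − $255,000) × 1.95% × 138/365 = $1,688.3260
19 May – 31 December 2010: 227 days, exemption $439,000 → ($484,000 − $439,000) × 1.95% × 227/365 = $545.7329
Total = $2,234.0589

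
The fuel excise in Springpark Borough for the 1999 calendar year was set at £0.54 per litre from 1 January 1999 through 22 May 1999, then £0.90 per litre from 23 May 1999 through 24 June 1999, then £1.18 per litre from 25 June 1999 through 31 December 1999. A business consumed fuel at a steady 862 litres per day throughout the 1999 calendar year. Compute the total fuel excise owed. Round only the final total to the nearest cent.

1 January – 22 May 1999: 142 days × 862 litres/day = 122,404 litres at £0.54/litre → £66098.16
23 May – 24 June 1999: 33 days × 862 litres/day = 28,446 litres at £0.90/litre → £25601.40
25 June – 31 December 1999: 190 days × 862 litres/day = 163,780 litres at £1.18/litre → £193260.40

£284959.96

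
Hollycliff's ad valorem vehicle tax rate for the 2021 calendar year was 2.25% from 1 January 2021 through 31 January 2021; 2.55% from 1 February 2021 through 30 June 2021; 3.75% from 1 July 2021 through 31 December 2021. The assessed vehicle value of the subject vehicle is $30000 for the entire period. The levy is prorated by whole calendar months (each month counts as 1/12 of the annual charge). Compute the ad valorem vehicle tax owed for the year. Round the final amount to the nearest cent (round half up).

1 January – 31 January 2021: 1 month at 2.25% → $30000 × 2.25% × 1/12 = $56.2500
1 February – 30 June 2021: 5 months at 2.55% → $30000 × 2.55% × 5/12 = $318.7500
1 July – 31 December 2021: 6 months at 3.75% → $30000 × 3.75% × 6/12 = $562.5000
Total = $937.5000

$937.50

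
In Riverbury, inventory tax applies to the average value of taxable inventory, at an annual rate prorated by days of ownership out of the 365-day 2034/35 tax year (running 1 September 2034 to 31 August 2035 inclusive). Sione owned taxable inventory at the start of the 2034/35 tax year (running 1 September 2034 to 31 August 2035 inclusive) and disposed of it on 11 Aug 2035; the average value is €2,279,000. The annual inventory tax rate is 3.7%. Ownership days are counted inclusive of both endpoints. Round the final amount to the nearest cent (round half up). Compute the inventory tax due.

€79,702.56

Days held (1 Sep 2034 – 11 Aug 2035): 345 out of 365
Tax = €2,279,000 × 3.7% × 345/365 = €79,702.5616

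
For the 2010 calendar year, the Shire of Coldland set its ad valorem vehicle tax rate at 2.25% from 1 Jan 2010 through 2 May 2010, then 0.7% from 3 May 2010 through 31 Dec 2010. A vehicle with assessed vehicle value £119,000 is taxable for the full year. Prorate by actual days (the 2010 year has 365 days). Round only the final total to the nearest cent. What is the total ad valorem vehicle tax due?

£1,449.52

1 Jan – 2 May 2010: 122 days at 2.25% → £119,000 × 2.25% × 122/365 = £894.9452
3 May – 31 Dec 2010: 243 days at 0.7% → £119,000 × 0.7% × 243/365 = £554.5726
Total = £1,449.5178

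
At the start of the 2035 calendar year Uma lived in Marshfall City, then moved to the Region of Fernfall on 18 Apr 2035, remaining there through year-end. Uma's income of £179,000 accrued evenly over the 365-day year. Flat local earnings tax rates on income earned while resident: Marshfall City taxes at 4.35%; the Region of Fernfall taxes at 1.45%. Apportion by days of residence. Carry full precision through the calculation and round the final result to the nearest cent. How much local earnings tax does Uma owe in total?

£4,117.25

Marshfall City, 1 Jan – 17 Apr 2035: 107 days → £179,000 × 4.35% × 107/365 = £2,282.6178
The Region of Fernfall, 18 Apr – 31 Dec 2035: 258 days → £179,000 × 1.45% × 258/365 = £1,834.6274
Total = £4,117.2452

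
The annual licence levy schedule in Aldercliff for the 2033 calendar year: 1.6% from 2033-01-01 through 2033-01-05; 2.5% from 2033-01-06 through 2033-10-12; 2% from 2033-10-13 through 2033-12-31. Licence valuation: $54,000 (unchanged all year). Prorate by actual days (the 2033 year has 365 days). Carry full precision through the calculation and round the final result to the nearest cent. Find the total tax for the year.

$1,284.16

2033-01-01 to 2033-01-05: 5 days at 1.6% → $54,000 × 1.6% × 5/365 = $11.8356
2033-01-06 to 2033-10-12: 280 days at 2.5% → $54,000 × 2.5% × 280/365 = $1,035.6164
2033-10-13 to 2033-12-31: 80 days at 2% → $54,000 × 2% × 80/365 = $236.7123
Total = $1,284.1644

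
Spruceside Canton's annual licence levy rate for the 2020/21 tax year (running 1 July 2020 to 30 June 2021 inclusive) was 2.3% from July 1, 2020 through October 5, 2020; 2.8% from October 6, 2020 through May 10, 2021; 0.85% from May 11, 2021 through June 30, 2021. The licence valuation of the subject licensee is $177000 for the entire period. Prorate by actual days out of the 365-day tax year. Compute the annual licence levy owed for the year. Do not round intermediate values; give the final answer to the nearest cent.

$4238.54

July 1 – October 5, 2020: 97 days at 2.3% → $177000 × 2.3% × 97/365 = $1081.8822
October 6, 2020 – May 10, 2021: 217 days at 2.8% → $177000 × 2.8% × 217/365 = $2946.4438
May 11 – June 30, 2021: 51 days at 0.85% → $177000 × 0.85% × 51/365 = $210.2178
Total = $4238.5438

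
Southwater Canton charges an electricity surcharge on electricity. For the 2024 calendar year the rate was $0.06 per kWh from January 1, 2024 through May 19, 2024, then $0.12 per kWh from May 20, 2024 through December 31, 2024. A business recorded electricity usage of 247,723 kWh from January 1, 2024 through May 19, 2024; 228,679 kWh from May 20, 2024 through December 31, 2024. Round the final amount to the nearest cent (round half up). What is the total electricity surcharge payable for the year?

January 1 – May 19, 2024: 247,723 kWh at $0.06/kWh → $14,863.38
May 20 – December 31, 2024: 228,679 kWh at $0.12/kWh → $27,441.48

$42,304.86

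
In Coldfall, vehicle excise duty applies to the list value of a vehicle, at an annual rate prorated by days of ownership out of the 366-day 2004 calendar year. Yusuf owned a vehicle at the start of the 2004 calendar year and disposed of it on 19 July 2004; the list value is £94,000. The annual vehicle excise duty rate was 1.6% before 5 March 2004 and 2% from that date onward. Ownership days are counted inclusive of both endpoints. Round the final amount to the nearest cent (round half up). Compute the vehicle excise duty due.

1 January – 4 March 2004: 64 days at 1.6% → £94,000 × 1.6% × 64/366 = £262.9945
5 March – 19 July 2004: 137 days at 2% → £94,000 × 2% × 137/366 = £703.7158
Total = £966.7104

£966.71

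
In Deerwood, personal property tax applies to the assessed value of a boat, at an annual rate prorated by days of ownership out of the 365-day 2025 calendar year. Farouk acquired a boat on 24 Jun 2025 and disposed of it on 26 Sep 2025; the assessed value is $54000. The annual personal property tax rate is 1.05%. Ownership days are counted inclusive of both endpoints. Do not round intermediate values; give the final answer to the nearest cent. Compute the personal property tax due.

$147.58

Days held (24 Jun – 26 Sep 2025): 95 out of 365
Tax = $54000 × 1.05% × 95/365 = $147.5753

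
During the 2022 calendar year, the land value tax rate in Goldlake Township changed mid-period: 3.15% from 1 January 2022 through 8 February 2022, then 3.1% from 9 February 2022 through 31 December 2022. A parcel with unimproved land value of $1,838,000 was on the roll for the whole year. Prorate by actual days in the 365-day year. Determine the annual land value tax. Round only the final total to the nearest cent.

1 January – 8 February 2022: 39 days at 3.15% → $1,838,000 × 3.15% × 39/365 = $6,186.2548
9 February – 31 December 2022: 326 days at 3.1% → $1,838,000 × 3.1% × 326/365 = $50,889.9397
Total = $57,076.1945

$57,076.19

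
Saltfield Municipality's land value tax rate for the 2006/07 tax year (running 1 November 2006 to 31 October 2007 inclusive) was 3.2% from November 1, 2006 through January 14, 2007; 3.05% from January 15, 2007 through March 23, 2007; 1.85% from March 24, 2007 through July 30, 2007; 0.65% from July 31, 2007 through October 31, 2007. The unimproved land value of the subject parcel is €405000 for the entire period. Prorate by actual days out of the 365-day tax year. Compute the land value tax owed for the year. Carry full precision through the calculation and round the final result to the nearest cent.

November 1, 2006 – January 14, 2007: 75 days at 3.2% → €405000 × 3.2% × 75/365 = €2663.0137
January 15 – March 23, 2007: 68 days at 3.05% → €405000 × 3.05% × 68/365 = €2301.2877
March 24 – July 30, 2007: 129 days at 1.85% → €405000 × 1.85% × 129/365 = €2648.0342
July 31 – October 31, 2007: 93 days at 0.65% → €405000 × 0.65% × 93/365 = €670.7466
Total = €8283.0822

€8283.08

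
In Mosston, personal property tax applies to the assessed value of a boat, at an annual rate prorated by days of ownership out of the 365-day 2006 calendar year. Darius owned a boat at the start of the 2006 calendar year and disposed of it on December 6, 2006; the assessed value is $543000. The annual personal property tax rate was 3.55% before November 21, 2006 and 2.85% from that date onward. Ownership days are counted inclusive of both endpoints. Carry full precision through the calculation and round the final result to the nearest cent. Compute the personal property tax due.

$17789.57

January 1 – November 20, 2006: 324 days at 3.55% → $543000 × 3.55% × 324/365 = $17111.1945
November 21 – December 6, 2006: 16 days at 2.85% → $543000 × 2.85% × 16/365 = $678.3781
Total = $17789.5726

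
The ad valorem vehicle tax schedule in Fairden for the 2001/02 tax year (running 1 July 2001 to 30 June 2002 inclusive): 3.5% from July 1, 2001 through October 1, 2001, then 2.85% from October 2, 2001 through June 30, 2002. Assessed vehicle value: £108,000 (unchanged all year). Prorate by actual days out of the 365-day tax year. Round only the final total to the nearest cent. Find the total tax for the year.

£3,256.87

July 1 – October 1, 2001: 93 days at 3.5% → £108,000 × 3.5% × 93/365 = £963.1233
October 2, 2001 – June 30, 2002: 272 days at 2.85% → £108,000 × 2.85% × 272/365 = £2,293.7425
Total = £3,256.8658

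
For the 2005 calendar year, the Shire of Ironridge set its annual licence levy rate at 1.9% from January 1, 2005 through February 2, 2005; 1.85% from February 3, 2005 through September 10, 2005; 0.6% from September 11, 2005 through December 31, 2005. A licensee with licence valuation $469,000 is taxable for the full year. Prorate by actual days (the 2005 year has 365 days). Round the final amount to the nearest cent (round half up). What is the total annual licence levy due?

$6,898.80

January 1 – February 2, 2005: 33 days at 1.9% → $469,000 × 1.9% × 33/365 = $805.6521
February 3 – September 10, 2005: 220 days at 1.85% → $469,000 × 1.85% × 220/365 = $5,229.6712
September 11 – December 31, 2005: 112 days at 0.6% → $469,000 × 0.6% × 112/365 = $863.4740
Total = $6,898.7973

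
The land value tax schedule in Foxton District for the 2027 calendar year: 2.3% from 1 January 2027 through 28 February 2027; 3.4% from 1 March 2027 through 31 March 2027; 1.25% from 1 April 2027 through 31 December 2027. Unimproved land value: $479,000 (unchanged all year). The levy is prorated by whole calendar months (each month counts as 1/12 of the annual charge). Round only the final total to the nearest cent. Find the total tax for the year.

1 January – 28 February 2027: 2 months at 2.3% → $479,000 × 2.3% × 2/12 = $1,836.1667
1 March – 31 March 2027: 1 month at 3.4% → $479,000 × 3.4% × 1/12 = $1,357.1667
1 April – 31 December 2027: 9 months at 1.25% → $479,000 × 1.25% × 9/12 = $4,490.6250
Total = $7,683.9583

$7,683.96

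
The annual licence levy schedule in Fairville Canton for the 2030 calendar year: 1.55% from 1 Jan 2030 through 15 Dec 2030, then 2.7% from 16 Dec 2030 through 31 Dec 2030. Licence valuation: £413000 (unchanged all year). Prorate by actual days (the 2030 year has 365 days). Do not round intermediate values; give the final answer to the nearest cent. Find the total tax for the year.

1 Jan – 15 Dec 2030: 349 days at 1.55% → £413000 × 1.55% × 349/365 = £6120.8863
16 Dec – 31 Dec 2030: 16 days at 2.7% → £413000 × 2.7% × 16/365 = £488.8110
Total = £6609.6973

£6609.70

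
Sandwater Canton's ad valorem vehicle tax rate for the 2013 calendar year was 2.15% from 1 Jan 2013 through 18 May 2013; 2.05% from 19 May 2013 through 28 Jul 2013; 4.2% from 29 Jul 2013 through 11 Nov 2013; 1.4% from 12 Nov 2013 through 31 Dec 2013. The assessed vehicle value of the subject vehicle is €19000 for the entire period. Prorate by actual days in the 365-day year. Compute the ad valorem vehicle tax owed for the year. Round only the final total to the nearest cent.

1 Jan – 18 May 2013: 138 days at 2.15% → €19000 × 2.15% × 138/365 = €154.4466
19 May – 28 Jul 2013: 71 days at 2.05% → €19000 × 2.05% × 71/365 = €75.7658
29 Jul – 11 Nov 2013: 106 days at 4.2% → €19000 × 4.2% × 106/365 = €231.7479
12 Nov – 31 Dec 2013: 50 days at 1.4% → €19000 × 1.4% × 50/365 = €36.4384
Total = €498.3986

€498.40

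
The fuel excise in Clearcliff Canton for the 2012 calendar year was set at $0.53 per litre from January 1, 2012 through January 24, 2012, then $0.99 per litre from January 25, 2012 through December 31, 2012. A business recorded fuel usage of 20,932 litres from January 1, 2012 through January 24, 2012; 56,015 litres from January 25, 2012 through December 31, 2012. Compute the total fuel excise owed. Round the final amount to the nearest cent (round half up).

$66548.81

January 1 – January 24, 2012: 20,932 litres at $0.53/litre → $11093.96
January 25 – December 31, 2012: 56,015 litres at $0.99/litre → $55454.85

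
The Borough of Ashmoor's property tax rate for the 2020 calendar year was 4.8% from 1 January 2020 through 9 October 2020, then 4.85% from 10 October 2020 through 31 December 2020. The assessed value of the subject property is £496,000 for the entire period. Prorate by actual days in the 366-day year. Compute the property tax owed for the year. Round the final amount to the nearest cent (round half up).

1 January – 9 October 2020: 283 days at 4.8% → £496,000 × 4.8% × 283/366 = £18,408.9180
10 October – 31 December 2020: 83 days at 4.85% → £496,000 × 4.85% × 83/366 = £5,455.3224
Total = £23,864.2404

£23,864.24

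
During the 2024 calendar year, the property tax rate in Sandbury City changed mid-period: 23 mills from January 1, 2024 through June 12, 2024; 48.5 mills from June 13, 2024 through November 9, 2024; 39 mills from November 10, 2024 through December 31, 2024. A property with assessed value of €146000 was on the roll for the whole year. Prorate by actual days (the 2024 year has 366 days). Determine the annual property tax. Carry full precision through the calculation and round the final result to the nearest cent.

January 1 – June 12, 2024: 164 days at 23 mills → €146000 × 2.3% × 164/366 = €1504.6776
June 13 – November 9, 2024: 150 days at 48.5 mills → €146000 × 4.85% × 150/366 = €2902.0492
November 10 – December 31, 2024: 52 days at 39 mills → €146000 × 3.9% × 52/366 = €808.9836
Total = €5215.7104

€5215.71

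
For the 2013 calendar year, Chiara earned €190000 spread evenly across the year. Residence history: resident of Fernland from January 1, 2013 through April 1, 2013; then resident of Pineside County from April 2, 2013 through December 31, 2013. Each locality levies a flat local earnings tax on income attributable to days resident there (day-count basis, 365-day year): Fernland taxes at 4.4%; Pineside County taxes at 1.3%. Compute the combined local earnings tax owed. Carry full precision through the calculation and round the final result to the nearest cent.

€3938.47

Fernland, January 1 – April 1, 2013: 91 days → €190000 × 4.4% × 91/365 = €2084.2740
Pineside County, April 2 – December 31, 2013: 274 days → €190000 × 1.3% × 274/365 = €1854.1918
Total = €3938.4658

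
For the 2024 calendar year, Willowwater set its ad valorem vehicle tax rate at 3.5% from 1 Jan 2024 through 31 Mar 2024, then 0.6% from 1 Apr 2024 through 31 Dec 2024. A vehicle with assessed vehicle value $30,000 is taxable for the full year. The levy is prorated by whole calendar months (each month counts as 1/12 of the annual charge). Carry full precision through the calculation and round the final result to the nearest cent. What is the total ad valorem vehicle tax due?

1 Jan – 31 Mar 2024: 3 months at 3.5% → $30,000 × 3.5% × 3/12 = $262.5000
1 Apr – 31 Dec 2024: 9 months at 0.6% → $30,000 × 0.6% × 9/12 = $135.0000
Total = $397.5000

$397.50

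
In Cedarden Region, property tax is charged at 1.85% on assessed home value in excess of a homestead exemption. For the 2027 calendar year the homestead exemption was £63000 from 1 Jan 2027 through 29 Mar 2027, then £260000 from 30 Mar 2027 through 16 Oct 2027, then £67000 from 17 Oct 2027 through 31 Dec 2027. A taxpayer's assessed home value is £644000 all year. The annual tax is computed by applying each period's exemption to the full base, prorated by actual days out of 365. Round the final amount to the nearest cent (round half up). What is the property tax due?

£8726.12

1 Jan – 29 Mar 2027: 88 days, exemption £63000 → (£644000 − £63000) × 1.85% × 88/365 = £2591.4192
30 Mar – 16 Oct 2027: 201 days, exemption £260000 → (£644000 − £260000) × 1.85% × 201/365 = £3912.0658
17 Oct – 31 Dec 2027: 76 days, exemption £67000 → (£644000 − £67000) × 1.85% × 76/365 = £2222.6356
Total = £8726.1205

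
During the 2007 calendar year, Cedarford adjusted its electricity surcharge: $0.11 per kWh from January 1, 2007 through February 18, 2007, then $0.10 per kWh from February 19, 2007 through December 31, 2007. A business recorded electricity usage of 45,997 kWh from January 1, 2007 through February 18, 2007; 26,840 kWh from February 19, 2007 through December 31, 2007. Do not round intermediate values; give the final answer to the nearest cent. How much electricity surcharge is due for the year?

January 1 – February 18, 2007: 45,997 kWh at $0.11/kWh → $5,059.67
February 19 – December 31, 2007: 26,840 kWh at $0.10/kWh → $2,684.00

$7,743.67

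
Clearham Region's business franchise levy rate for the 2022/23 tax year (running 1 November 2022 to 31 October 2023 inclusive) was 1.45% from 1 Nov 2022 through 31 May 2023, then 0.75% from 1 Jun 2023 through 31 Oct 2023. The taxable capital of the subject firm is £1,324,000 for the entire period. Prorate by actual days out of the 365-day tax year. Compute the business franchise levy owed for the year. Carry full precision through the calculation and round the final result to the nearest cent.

£15,313.06

1 Nov 2022 – 31 May 2023: 212 days at 1.45% → £1,324,000 × 1.45% × 212/365 = £11,150.6192
1 Jun – 31 Oct 2023: 153 days at 0.75% → £1,324,000 × 0.75% × 153/365 = £4,162.4384
Total = £15,313.0575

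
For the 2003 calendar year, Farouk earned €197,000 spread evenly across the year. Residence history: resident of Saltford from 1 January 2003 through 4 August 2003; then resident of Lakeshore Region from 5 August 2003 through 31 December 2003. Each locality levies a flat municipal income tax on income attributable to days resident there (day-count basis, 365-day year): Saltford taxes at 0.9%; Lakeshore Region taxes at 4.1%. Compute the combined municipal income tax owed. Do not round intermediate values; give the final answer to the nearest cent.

€4,346.41

Saltford, 1 January – 4 August 2003: 216 days → €197,000 × 0.9% × 216/365 = €1,049.2274
Lakeshore Region, 5 August – 31 December 2003: 149 days → €197,000 × 4.1% × 149/365 = €3,297.1863
Total = €4,346.4137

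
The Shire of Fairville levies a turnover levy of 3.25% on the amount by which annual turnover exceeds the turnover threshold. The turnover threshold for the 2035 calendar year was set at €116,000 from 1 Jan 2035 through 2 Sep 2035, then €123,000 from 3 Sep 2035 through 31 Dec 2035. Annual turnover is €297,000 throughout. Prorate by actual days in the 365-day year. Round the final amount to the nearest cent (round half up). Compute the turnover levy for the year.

1 Jan – 2 Sep 2035: 245 days, exemption €116,000 → (€297,000 − €116,000) × 3.25% × 245/365 = €3,948.5274
3 Sep – 31 Dec 2035: 120 days, exemption €123,000 → (€297,000 − €123,000) × 3.25% × 120/365 = €1,859.1781
Total = €5,807.7055

€5,807.71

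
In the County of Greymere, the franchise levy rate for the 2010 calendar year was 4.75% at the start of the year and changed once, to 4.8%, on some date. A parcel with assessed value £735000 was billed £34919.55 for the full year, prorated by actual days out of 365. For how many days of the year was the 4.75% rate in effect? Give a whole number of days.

358 days

Let d = days at the first rate; then 365 − d days at the second rate.
£735000 × [4.75%·d + 4.8%·(365−d)] / 365 = £34919.55
Solving gives d = 358, so the new rate took effect on 25 Dec 2010.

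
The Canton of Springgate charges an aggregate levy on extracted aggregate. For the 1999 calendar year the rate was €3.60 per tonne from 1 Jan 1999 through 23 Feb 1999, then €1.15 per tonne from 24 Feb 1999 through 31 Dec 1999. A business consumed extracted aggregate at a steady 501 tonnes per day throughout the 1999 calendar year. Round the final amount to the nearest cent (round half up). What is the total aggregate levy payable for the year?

1 Jan – 23 Feb 1999: 54 days × 501 tonnes/day = 27,054 tonnes at €3.60/tonne → €97,394.40
24 Feb – 31 Dec 1999: 311 days × 501 tonnes/day = 155,811 tonnes at €1.15/tonne → €179,182.65

€276,577.05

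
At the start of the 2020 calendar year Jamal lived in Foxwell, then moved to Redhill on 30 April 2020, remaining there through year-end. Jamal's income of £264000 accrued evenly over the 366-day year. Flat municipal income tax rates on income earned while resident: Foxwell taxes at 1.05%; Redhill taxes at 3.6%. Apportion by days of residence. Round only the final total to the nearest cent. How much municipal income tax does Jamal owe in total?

Foxwell, 1 January – 29 April 2020: 120 days → £264000 × 1.05% × 120/366 = £908.8525
Redhill, 30 April – 31 December 2020: 246 days → £264000 × 3.6% × 246/366 = £6387.9344
Total = £7296.7869

£7296.79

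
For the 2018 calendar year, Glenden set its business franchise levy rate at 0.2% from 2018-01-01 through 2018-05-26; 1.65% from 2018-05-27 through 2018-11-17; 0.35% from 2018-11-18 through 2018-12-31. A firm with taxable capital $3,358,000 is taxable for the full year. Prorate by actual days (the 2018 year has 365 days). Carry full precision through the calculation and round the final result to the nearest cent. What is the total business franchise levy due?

$30,668.20

2018-01-01 to 2018-05-26: 146 days at 0.2% → $3,358,000 × 0.2% × 146/365 = $2,686.4000
2018-05-27 to 2018-11-17: 175 days at 1.65% → $3,358,000 × 1.65% × 175/365 = $26,565.0000
2018-11-18 to 2018-12-31: 44 days at 0.35% → $3,358,000 × 0.35% × 44/365 = $1,416.8000
Total = $30,668.2000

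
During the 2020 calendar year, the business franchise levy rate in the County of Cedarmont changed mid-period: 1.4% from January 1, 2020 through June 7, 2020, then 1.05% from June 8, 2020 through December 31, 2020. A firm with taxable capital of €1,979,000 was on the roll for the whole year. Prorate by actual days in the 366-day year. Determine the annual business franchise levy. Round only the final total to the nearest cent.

January 1 – June 7, 2020: 159 days at 1.4% → €1,979,000 × 1.4% × 159/366 = €12,036.2131
June 8 – December 31, 2020: 207 days at 1.05% → €1,979,000 × 1.05% × 207/366 = €11,752.3402
Total = €23,788.5533

€23,788.55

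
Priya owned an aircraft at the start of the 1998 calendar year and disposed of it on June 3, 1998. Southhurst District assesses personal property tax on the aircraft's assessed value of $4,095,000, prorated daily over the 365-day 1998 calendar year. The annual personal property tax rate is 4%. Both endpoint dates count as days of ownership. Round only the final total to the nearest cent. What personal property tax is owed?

Days held (January 1 – June 3, 1998): 154 out of 365
Tax = $4,095,000 × 4% × 154/365 = $69,110.1370

$69,110.14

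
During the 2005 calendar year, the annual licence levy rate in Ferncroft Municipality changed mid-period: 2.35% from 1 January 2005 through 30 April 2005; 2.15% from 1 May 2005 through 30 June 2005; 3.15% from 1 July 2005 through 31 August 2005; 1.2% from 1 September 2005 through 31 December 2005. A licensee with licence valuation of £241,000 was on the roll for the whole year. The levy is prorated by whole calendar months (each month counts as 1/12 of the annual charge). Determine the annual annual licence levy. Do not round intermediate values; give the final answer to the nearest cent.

1 January – 30 April 2005: 4 months at 2.35% → £241,000 × 2.35% × 4/12 = £1,887.8333
1 May – 30 June 2005: 2 months at 2.15% → £241,000 × 2.15% × 2/12 = £863.5833
1 July – 31 August 2005: 2 months at 3.15% → £241,000 × 3.15% × 2/12 = £1,265.2500
1 September – 31 December 2005: 4 months at 1.2% → £241,000 × 1.2% × 4/12 = £964.0000
Total = £4,980.6667

£4,980.67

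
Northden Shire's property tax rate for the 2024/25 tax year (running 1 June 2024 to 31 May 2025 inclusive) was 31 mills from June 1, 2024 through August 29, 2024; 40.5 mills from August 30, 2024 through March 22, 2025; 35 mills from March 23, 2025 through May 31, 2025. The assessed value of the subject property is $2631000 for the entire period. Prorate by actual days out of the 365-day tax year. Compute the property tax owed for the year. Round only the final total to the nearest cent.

$97617.31

June 1 – August 29, 2024: 90 days at 31 mills → $2631000 × 3.1% × 90/365 = $20110.9315
August 30, 2024 – March 22, 2025: 205 days at 40.5 mills → $2631000 × 4.05% × 205/365 = $59846.2397
March 23 – May 31, 2025: 70 days at 35 mills → $2631000 × 3.5% × 70/365 = $17660.1370
Total = $97617.3082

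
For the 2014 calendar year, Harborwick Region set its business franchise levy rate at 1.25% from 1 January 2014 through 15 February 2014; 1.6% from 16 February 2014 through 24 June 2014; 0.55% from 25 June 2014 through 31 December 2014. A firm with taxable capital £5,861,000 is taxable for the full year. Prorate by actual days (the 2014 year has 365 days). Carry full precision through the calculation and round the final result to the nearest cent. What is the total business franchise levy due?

£59,155.96

1 January – 15 February 2014: 46 days at 1.25% → £5,861,000 × 1.25% × 46/365 = £9,233.0822
16 February – 24 June 2014: 129 days at 1.6% → £5,861,000 × 1.6% × 129/365 = £33,142.7507
25 June – 31 December 2014: 190 days at 0.55% → £5,861,000 × 0.55% × 190/365 = £16,780.1233
Total = £59,155.9562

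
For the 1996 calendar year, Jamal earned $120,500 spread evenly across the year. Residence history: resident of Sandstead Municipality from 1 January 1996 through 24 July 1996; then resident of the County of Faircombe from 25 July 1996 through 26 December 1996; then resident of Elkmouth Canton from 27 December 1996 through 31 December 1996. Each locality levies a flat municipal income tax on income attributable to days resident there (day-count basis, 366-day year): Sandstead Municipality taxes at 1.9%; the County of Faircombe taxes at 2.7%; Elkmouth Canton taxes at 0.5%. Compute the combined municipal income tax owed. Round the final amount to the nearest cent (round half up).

$2,674.70

Sandstead Municipality, 1 January – 24 July 1996: 206 days → $120,500 × 1.9% × 206/366 = $1,288.6257
The County of Faircombe, 25 July – 26 December 1996: 155 days → $120,500 × 2.7% × 155/366 = $1,377.8484
Elkmouth Canton, 27 December – 31 December 1996: 5 days → $120,500 × 0.5% × 5/366 = $8.2309
Total = $2,674.7049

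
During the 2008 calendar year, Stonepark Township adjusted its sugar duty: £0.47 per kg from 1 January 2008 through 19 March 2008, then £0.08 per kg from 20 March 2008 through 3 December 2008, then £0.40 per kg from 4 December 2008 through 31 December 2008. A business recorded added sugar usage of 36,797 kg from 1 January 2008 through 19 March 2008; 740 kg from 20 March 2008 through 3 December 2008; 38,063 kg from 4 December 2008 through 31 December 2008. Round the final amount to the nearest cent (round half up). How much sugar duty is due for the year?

1 January – 19 March 2008: 36,797 kg at £0.47/kg → £17294.59
20 March – 3 December 2008: 740 kg at £0.08/kg → £59.20
4 December – 31 December 2008: 38,063 kg at £0.40/kg → £15225.20

£32578.99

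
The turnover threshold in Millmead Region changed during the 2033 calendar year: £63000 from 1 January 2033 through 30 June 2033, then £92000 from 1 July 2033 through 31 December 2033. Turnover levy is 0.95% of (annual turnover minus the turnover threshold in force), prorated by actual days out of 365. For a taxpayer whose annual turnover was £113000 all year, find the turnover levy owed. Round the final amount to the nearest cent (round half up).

1 January – 30 June 2033: 181 days, exemption £63000 → (£113000 − £63000) × 0.95% × 181/365 = £235.5479
1 July – 31 December 2033: 184 days, exemption £92000 → (£113000 − £92000) × 0.95% × 184/365 = £100.5699
Total = £336.1178

£336.12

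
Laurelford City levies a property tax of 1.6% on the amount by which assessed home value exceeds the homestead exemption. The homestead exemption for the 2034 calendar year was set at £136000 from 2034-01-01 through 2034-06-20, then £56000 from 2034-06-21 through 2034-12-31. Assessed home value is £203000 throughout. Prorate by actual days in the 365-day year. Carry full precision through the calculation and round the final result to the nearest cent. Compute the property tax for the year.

£1752.33

2034-01-01 to 2034-06-20: 171 days, exemption £136000 → (£203000 − £136000) × 1.6% × 171/365 = £502.2247
2034-06-21 to 2034-12-31: 194 days, exemption £56000 → (£203000 − £56000) × 1.6% × 194/365 = £1250.1041
Total = £1752.3288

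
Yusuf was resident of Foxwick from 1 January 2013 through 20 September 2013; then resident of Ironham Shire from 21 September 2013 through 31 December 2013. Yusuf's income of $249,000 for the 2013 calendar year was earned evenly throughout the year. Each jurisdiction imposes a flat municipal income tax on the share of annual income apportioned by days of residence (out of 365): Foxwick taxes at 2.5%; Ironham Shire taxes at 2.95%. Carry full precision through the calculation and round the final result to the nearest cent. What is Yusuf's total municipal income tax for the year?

Foxwick, 1 January – 20 September 2013: 263 days → $249,000 × 2.5% × 263/365 = $4,485.4110
Ironham Shire, 21 September – 31 December 2013: 102 days → $249,000 × 2.95% × 102/365 = $2,052.7151
Total = $6,538.1260

$6,538.13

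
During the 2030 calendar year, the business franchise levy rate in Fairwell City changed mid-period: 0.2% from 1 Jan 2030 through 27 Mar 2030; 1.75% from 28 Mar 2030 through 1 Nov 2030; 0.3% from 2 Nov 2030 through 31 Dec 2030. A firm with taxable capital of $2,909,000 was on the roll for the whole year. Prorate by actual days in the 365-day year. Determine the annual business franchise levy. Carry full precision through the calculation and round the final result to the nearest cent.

1 Jan – 27 Mar 2030: 86 days at 0.2% → $2,909,000 × 0.2% × 86/365 = $1,370.8164
28 Mar – 1 Nov 2030: 219 days at 1.75% → $2,909,000 × 1.75% × 219/365 = $30,544.5000
2 Nov – 31 Dec 2030: 60 days at 0.3% → $2,909,000 × 0.3% × 60/365 = $1,434.5753
Total = $33,349.8918

$33,349.89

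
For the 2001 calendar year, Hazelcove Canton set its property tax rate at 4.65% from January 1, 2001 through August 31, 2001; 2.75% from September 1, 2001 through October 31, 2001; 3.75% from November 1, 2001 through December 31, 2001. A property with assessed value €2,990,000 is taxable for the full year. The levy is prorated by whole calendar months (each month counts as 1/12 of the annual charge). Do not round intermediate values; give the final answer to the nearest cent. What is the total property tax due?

€125,081.67

January 1 – August 31, 2001: 8 months at 4.65% → €2,990,000 × 4.65% × 8/12 = €92,690.0000
September 1 – October 31, 2001: 2 months at 2.75% → €2,990,000 × 2.75% × 2/12 = €13,704.1667
November 1 – December 31, 2001: 2 months at 3.75% → €2,990,000 × 3.75% × 2/12 = €18,687.5000
Total = €125,081.6667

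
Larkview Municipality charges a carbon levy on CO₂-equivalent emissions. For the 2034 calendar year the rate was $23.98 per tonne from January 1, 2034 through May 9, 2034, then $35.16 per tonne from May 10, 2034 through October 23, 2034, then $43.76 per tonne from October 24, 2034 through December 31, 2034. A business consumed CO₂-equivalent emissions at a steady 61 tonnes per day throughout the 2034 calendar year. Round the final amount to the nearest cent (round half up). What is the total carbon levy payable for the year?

$731,059.38

January 1 – May 9, 2034: 129 days × 61 tonnes/day = 7,869 tonnes at $23.98/tonne → $188,698.62
May 10 – October 23, 2034: 167 days × 61 tonnes/day = 10,187 tonnes at $35.16/tonne → $358,174.92
October 24 – December 31, 2034: 69 days × 61 tonnes/day = 4,209 tonnes at $43.76/tonne → $184,185.84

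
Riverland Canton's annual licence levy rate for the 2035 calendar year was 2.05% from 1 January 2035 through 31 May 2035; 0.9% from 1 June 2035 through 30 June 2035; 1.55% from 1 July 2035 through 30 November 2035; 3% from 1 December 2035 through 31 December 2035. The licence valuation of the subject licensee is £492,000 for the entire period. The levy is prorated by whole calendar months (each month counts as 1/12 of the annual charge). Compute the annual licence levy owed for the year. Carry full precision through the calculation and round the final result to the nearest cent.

£8,979.00

1 January – 31 May 2035: 5 months at 2.05% → £492,000 × 2.05% × 5/12 = £4,202.5000
1 June – 30 June 2035: 1 month at 0.9% → £492,000 × 0.9% × 1/12 = £369.0000
1 July – 30 November 2035: 5 months at 1.55% → £492,000 × 1.55% × 5/12 = £3,177.5000
1 December – 31 December 2035: 1 month at 3% → £492,000 × 3% × 1/12 = £1,230.0000
Total = £8,979.0000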